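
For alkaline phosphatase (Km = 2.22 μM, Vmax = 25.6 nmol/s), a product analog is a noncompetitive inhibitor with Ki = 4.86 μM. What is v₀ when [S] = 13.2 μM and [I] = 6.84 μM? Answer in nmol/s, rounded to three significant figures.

With α = 1 + [I]/Ki = 1 + 6.84/4.86 = 2.407, the noncompetitive rate law is v = (Vmax/α)·[S] / (Km + [S]).
v = (25.6/2.407)×13.2 / (2.22 + 13.2) = 140.4/15.42 = 9.10 nmol/s.

9.10 nmol/s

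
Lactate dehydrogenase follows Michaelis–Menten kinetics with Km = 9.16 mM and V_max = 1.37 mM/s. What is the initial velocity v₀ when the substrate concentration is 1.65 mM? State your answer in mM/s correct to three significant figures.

[S]/(Km+[S]) = 1.65/10.81 = 0.1526, the fractional saturation.
v = 0.1526 × Vmax = 0.1526 × 1.37 = 0.209 mM/s.

0.209 mM/s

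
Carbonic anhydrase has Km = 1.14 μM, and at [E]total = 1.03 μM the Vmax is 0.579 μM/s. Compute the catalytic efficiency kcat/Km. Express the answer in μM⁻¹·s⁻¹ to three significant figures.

0.493 μM⁻¹·s⁻¹

kcat = Vmax/[E]total = 0.579/1.03 = 0.562 s⁻¹.
kcat/Km = 0.562/1.14 = 0.493 μM⁻¹·s⁻¹.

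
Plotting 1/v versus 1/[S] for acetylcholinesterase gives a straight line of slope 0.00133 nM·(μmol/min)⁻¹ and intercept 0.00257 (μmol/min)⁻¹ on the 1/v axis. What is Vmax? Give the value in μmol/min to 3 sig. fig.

389 μmol/min

The y-intercept of a Lineweaver–Burk plot equals 1/Vmax, so Vmax = 1/0.00257 = 389 μmol/min.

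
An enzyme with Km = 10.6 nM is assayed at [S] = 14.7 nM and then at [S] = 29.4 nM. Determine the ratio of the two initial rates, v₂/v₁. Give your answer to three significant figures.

Since Vmax cancels, v₂/v₁ = [S]₂(Km+[S]₁) / [S]₁(Km+[S]₂).
= 29.4×(10.6+14.7) / (14.7×(10.6+29.4)) = 743.8/588.0 = 1.26.

1.26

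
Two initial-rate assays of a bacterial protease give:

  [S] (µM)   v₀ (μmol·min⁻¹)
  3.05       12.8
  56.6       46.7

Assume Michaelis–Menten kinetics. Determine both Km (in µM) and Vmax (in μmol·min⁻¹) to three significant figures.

In reciprocal form, 1/v = (Km/Vmax)·(1/[S]) + 1/Vmax. The two points give (1/[S], 1/v) = (0.3279, 0.07812) and (0.01767, 0.02141).
Slope = (0.07812 − 0.02141)/(0.3279 − 0.01767) = 0.1828; intercept = 0.07812 − 0.1828×0.3279 = 0.01818.
Vmax = 1/intercept = 55.0 μmol·min⁻¹; Km = slope × Vmax = 0.1828 × 55.0 = 10.1 µM.

Km = 10.1 µM; Vmax = 55.0 μmol·min⁻¹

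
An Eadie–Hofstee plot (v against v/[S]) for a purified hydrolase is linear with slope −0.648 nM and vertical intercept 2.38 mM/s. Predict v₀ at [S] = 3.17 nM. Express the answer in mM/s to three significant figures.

1.98 mM/s

In the Eadie–Hofstee form v = Vmax − Km·(v/[S]), the slope is −Km and the intercept is Vmax, so Km = 0.648 nM and Vmax = 2.38 mM/s.
v = 2.38 × 3.17/(0.648 + 3.17) = 1.98 mM/s.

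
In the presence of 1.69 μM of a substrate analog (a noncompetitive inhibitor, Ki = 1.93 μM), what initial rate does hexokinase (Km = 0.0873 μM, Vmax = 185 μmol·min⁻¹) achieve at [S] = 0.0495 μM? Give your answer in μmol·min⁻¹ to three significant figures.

35.7 μmol·min⁻¹

α = 1 + [I]/Ki = 1 + 1.69/1.93 = 1.876.
For a noncompetitive inhibitor, Vmax is reduced to Vmax/α while Km is unchanged: Km,app = 0.0873 μM, Vmax,app = 98.6 μmol·min⁻¹.
v = Vmax,app·[S]/(Km,app + [S]) = 98.6 × 0.0495/(0.0873 + 0.0495) = 35.7 μmol·min⁻¹.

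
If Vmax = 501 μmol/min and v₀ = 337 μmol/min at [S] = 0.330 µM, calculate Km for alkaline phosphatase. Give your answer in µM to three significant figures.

0.161 µM

v/Vmax = 337/501 = 0.6727 = [S]/(Km+[S]).
So Km + [S] = [S]/0.6727 = 0.4906 µM, giving Km = 0.4906 − 0.330 = 0.161 µM.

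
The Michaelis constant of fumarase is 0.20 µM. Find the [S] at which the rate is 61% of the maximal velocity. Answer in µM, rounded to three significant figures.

v/Vmax = [S]/(Km+[S]) = 0.61, so [S] = Km·0.61/(1 − 0.61) = 0.20 × 1.564.
[S] = 0.313 µM.

0.313 µM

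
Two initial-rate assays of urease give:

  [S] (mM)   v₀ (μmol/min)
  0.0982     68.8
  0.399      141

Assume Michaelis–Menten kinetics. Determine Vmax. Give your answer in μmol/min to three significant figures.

214 μmol/min

From v = Vmax[S]/(Km+[S]), each point gives Vmax = v(Km+[S])/[S].
Equating: 68.8(Km+0.0982)/0.0982 = 141(Km+0.399)/0.399.
700.6·Km + 68.8 = 353.4·Km + 141, so (700.6 − 353.4)·Km = 141 − 68.8.
Km = 72.20/347.2 = 0.208 mM; then Vmax = 68.8(0.208+0.0982)/0.0982 = 214 μmol/min.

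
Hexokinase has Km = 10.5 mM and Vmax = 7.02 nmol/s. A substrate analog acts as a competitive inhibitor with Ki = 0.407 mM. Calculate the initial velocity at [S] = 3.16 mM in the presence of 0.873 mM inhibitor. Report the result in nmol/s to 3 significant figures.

0.613 nmol/s

With α = 1 + [I]/Ki = 1 + 0.873/0.407 = 3.145, the competitive rate law is v = Vmax[S] / (αKm + [S]).
v = 7.02×3.16 / (3.145×10.5 + 3.16) = 22.18/36.18 = 0.613 nmol/s.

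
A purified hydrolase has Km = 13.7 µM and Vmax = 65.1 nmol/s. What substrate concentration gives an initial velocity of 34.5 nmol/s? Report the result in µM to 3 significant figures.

15.4 µM

The required fractional saturation is v/Vmax = 34.5/65.1 = 0.5300.
Then [S]/(Km+[S]) = 0.5300 ⇒ [S] = 13.7 × 0.5300/(1 − 0.5300) = 15.4 µM.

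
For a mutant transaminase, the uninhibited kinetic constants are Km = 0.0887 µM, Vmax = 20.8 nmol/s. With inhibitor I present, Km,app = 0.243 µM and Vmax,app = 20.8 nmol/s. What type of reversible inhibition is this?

competitive

Km increases (0.0887 → 0.243 µM) while Vmax is unchanged — the hallmark of competitive inhibition.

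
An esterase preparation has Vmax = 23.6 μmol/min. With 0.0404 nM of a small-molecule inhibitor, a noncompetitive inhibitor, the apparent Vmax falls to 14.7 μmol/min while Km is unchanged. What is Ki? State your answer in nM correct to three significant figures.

0.0667 nM

Noncompetitive: Vmax,app = Vmax/α with α = 1 + [I]/Ki.
α = Vmax/Vmax,app = 23.6/14.7 = 1.605.
Since α = 1 + [I]/Ki, [I]/Ki = 1.605 − 1 = 0.6054 and Ki = 0.0404/0.6054 = 0.0667 nM.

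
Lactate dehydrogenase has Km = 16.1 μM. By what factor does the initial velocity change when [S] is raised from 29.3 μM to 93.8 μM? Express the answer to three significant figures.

1.32

Since Vmax cancels, v₂/v₁ = [S]₂(Km+[S]₁) / [S]₁(Km+[S]₂).
= 93.8×(16.1+29.3) / (29.3×(16.1+93.8)) = 4259/3220 = 1.32.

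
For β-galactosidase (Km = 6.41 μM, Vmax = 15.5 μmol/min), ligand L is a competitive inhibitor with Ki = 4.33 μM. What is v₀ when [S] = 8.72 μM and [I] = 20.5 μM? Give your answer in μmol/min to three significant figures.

2.97 μmol/min

α = 1 + [I]/Ki = 1 + 20.5/4.33 = 5.734.
For a competitive inhibitor, Vmax is unchanged and the apparent Km becomes α·Km: Km,app = 36.8 μM, Vmax,app = 15.5 μmol/min.
v = Vmax,app·[S]/(Km,app + [S]) = 15.5 × 8.72/(36.8 + 8.72) = 2.97 μmol/min.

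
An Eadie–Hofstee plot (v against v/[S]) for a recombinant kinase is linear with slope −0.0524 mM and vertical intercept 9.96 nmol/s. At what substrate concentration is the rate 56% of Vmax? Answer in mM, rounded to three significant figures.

The Eadie–Hofstee slope gives Km = 0.0524 mM (slope = −Km).
v/Vmax = [S]/(Km+[S]) = 0.56 ⇒ [S] = Km·0.56/(1−0.56) = 0.0524 × 1.273 = 0.0667 mM.

0.0667 mM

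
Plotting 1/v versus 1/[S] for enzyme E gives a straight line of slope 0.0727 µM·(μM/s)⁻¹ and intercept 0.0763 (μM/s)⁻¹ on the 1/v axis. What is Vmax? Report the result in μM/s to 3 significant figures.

The y-intercept of a Lineweaver–Burk plot equals 1/Vmax, so Vmax = 1/0.0763 = 13.1 μM/s.

13.1 μM/s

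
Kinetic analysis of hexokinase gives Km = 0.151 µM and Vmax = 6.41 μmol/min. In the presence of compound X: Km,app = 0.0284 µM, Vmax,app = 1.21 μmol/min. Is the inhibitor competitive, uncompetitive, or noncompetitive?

uncompetitive

Both Km and Vmax decrease by the same factor (~5.31-fold) — characteristic of uncompetitive inhibition.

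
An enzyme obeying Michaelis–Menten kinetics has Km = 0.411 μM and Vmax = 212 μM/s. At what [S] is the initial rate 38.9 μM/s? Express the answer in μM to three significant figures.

0.0924 μM

The required fractional saturation is v/Vmax = 38.9/212 = 0.1835.
Then [S]/(Km+[S]) = 0.1835 ⇒ [S] = 0.411 × 0.1835/(1 − 0.1835) = 0.0924 μM.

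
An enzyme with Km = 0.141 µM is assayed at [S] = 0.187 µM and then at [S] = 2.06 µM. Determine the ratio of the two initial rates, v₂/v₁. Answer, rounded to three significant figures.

1.64

The fractional saturations are [S]/(Km+[S]) = 0.187/0.3280 = 0.5701 and 2.06/2.201 = 0.9359.
v₂/v₁ is just their ratio: 0.9359/0.5701 = 1.64.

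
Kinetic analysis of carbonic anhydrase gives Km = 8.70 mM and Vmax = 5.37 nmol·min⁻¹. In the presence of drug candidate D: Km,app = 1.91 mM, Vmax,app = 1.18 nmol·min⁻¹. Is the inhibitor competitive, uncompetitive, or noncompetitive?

uncompetitive

Both Km and Vmax decrease by the same factor (~4.56-fold) — characteristic of uncompetitive inhibition.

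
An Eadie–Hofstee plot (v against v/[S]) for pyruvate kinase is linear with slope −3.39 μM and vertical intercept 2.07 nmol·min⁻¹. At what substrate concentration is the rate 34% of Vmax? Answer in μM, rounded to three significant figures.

1.75 μM

The Eadie–Hofstee slope gives Km = 3.39 μM (slope = −Km).
v/Vmax = [S]/(Km+[S]) = 0.34 ⇒ [S] = Km·0.34/(1−0.34) = 3.39 × 0.5152 = 1.75 μM.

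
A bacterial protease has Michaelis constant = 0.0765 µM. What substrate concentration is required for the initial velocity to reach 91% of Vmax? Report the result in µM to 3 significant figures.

0.774 µM

v/Vmax = [S]/(Km+[S]) = 0.91, so [S] = Km·0.91/(1 − 0.91) = 0.0765 × 10.11.
[S] = 0.774 µM.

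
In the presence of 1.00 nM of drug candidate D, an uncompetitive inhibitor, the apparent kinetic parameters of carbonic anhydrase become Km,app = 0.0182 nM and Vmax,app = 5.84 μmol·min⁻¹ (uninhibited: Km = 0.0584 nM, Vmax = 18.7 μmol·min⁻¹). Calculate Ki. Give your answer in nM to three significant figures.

0.454 nM

Uncompetitive: Vmax,app = Vmax/α (and Km,app = Km/α) with α = 1 + [I]/Ki.
α = Vmax/Vmax,app = 18.7/5.84 = 3.202.
Since α = 1 + [I]/Ki, [I]/Ki = 3.202 − 1 = 2.202 and Ki = 1.00/2.202 = 0.454 nM.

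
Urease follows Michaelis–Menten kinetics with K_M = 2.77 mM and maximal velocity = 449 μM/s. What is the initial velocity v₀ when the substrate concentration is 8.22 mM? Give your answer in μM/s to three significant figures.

336 μM/s

[S]/(Km+[S]) = 8.22/10.99 = 0.7480, the fractional saturation.
v = 0.7480 × Vmax = 0.7480 × 449 = 336 μM/s.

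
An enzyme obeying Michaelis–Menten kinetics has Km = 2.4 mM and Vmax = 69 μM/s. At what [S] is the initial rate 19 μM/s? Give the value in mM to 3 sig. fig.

0.912 mM

Rearranging v = Vmax[S]/(Km+[S]) gives [S] = Km·v/(Vmax − v).
[S] = 2.4 × 19 / (69 − 19) = 45.60/50.00 = 0.912 mM.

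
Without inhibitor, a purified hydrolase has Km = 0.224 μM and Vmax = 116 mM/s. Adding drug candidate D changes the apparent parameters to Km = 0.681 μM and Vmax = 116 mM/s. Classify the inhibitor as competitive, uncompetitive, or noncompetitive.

competitive

Km increases (0.224 → 0.681 μM) while Vmax is unchanged — the hallmark of competitive inhibition.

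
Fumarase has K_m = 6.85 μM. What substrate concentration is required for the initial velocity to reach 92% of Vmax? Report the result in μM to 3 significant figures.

v/Vmax = [S]/(Km+[S]) = 0.92, so [S] = Km·0.92/(1 − 0.92) = 6.85 × 11.50.
[S] = 78.8 μM.

78.8 μM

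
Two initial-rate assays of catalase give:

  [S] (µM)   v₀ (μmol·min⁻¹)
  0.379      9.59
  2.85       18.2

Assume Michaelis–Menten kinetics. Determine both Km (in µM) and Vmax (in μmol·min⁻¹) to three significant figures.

Km = 0.455 µM; Vmax = 21.1 μmol·min⁻¹

From v = Vmax[S]/(Km+[S]), each point gives Vmax = v(Km+[S])/[S].
Equating: 9.59(Km+0.379)/0.379 = 18.2(Km+2.85)/2.85.
25.30·Km + 9.59 = 6.386·Km + 18.2, so (25.30 − 6.386)·Km = 18.2 − 9.59.
Km = 8.610/18.92 = 0.455 µM; then Vmax = 9.59(0.455+0.379)/0.379 = 21.1 μmol·min⁻¹.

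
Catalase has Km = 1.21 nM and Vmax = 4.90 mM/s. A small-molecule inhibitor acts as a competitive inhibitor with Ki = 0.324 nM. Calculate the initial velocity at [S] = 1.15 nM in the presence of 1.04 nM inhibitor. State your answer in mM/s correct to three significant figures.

With α = 1 + [I]/Ki = 1 + 1.04/0.324 = 4.210, the competitive rate law is v = Vmax[S] / (αKm + [S]).
v = 4.90×1.15 / (4.210×1.21 + 1.15) = 5.635/6.244 = 0.902 mM/s.

0.902 mM/s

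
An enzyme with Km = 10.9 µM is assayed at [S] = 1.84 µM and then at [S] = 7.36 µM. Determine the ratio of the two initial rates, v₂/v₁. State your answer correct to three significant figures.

2.79

The fractional saturations are [S]/(Km+[S]) = 1.84/12.74 = 0.1444 and 7.36/18.26 = 0.4031.
v₂/v₁ is just their ratio: 0.4031/0.1444 = 2.79.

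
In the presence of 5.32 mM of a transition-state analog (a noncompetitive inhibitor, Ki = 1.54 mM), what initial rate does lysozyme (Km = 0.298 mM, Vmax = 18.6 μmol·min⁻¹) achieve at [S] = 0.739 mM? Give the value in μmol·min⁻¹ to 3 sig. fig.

With α = 1 + [I]/Ki = 1 + 5.32/1.54 = 4.455, the noncompetitive rate law is v = (Vmax/α)·[S] / (Km + [S]).
v = (18.6/4.455)×0.739 / (0.298 + 0.739) = 3.086/1.037 = 2.98 μmol·min⁻¹.

2.98 μmol·min⁻¹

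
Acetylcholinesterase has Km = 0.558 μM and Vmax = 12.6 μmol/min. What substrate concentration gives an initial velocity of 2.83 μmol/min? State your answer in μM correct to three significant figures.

Rearranging v = Vmax[S]/(Km+[S]) gives [S] = Km·v/(Vmax − v).
[S] = 0.558 × 2.83 / (12.6 − 2.83) = 1.579/9.770 = 0.162 μM.

0.162 μM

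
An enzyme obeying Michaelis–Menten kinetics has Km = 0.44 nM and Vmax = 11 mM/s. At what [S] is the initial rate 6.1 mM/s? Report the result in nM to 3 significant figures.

0.548 nM

Rearranging v = Vmax[S]/(Km+[S]) gives [S] = Km·v/(Vmax − v).
[S] = 0.44 × 6.1 / (11 − 6.1) = 2.684/4.900 = 0.548 nM.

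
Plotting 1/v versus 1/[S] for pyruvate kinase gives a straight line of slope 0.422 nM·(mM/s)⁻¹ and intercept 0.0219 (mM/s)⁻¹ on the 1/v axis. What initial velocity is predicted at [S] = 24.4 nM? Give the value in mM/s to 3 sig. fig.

25.5 mM/s

The y-intercept is 1/Vmax, so Vmax = 1/0.0219 = 45.7 mM/s.
The slope is Km/Vmax, so Km = 0.422 × 45.7 = 19.3 nM.
Then v = 45.7 × 24.4/(19.3 + 24.4) = 25.5 mM/s.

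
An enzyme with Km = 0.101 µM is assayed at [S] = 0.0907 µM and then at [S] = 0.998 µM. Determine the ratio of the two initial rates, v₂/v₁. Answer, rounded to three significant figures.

1.92

The fractional saturations are [S]/(Km+[S]) = 0.0907/0.1917 = 0.4731 and 0.998/1.099 = 0.9081.
v₂/v₁ is just their ratio: 0.9081/0.4731 = 1.92.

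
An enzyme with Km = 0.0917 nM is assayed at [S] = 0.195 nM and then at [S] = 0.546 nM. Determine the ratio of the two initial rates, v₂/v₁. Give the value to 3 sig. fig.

1.26

The fractional saturations are [S]/(Km+[S]) = 0.195/0.2867 = 0.6802 and 0.546/0.6377 = 0.8562.
v₂/v₁ is just their ratio: 0.8562/0.6802 = 1.26.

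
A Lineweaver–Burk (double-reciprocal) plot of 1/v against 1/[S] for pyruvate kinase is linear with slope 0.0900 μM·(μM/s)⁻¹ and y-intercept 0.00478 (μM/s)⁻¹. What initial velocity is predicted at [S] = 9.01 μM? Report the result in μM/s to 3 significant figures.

67.7 μM/s

The y-intercept is 1/Vmax, so Vmax = 1/0.00478 = 209 μM/s.
The slope is Km/Vmax, so Km = 0.0900 × 209 = 18.8 μM.
Then v = 209 × 9.01/(18.8 + 9.01) = 67.7 μM/s.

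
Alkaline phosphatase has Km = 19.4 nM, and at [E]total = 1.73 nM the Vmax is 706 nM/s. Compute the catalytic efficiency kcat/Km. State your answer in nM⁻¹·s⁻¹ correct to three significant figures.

kcat = Vmax/[E]total = 706/1.73 = 408 s⁻¹.
kcat/Km = 408/19.4 = 21.0 nM⁻¹·s⁻¹.

21.0 nM⁻¹·s⁻¹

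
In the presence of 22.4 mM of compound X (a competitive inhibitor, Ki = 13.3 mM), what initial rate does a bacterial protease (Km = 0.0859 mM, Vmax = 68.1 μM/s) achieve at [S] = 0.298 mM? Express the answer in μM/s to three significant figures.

α = 1 + [I]/Ki = 1 + 22.4/13.3 = 2.684.
For a competitive inhibitor, Vmax is unchanged and the apparent Km becomes α·Km: Km,app = 0.231 mM, Vmax,app = 68.1 μM/s.
v = Vmax,app·[S]/(Km,app + [S]) = 68.1 × 0.298/(0.231 + 0.298) = 38.4 μM/s.

38.4 μM/s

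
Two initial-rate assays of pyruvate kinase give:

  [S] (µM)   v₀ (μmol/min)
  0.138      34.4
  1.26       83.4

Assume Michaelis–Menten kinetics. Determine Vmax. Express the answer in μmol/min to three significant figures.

In reciprocal form, 1/v = (Km/Vmax)·(1/[S]) + 1/Vmax. The two points give (1/[S], 1/v) = (7.246, 0.02907) and (0.7937, 0.01199).
Slope = (0.02907 − 0.01199)/(7.246 − 0.7937) = 0.002647; intercept = 0.02907 − 0.002647×7.246 = 0.009890.
Vmax = 1/intercept = 101 μmol/min; Km = slope × Vmax = 0.002647 × 101 = 0.268 µM.

101 μmol/min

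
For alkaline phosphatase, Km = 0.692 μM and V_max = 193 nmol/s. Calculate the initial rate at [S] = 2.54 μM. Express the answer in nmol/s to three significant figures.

v = Vmax·[S]/(Km + [S]) = 193 × 2.54 / (0.692 + 2.54)
  = 490.2 / 3.232 = 152 nmol/s.

152 nmol/s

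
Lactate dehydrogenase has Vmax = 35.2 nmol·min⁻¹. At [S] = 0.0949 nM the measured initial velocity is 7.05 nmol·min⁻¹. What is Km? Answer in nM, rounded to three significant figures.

From v = Vmax[S]/(Km+[S]), Km = [S](Vmax − v)/v.
Km = 0.0949 × (35.2 − 7.05) / 7.05 = 2.671/7.05 = 0.379 nM.

0.379 nM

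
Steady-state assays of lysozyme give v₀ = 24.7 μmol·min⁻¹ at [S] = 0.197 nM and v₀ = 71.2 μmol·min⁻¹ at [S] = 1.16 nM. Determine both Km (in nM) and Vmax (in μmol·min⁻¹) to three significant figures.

Km = 0.727 nM; Vmax = 116 μmol·min⁻¹

From v = Vmax[S]/(Km+[S]), each point gives Vmax = v(Km+[S])/[S].
Equating: 24.7(Km+0.197)/0.197 = 71.2(Km+1.16)/1.16.
125.4·Km + 24.7 = 61.38·Km + 71.2, so (125.4 − 61.38)·Km = 71.2 − 24.7.
Km = 46.50/64.00 = 0.727 nM; then Vmax = 24.7(0.727+0.197)/0.197 = 116 μmol·min⁻¹.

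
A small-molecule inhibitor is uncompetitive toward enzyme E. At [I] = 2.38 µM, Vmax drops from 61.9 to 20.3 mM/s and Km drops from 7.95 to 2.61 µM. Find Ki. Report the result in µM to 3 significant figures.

Uncompetitive: Vmax,app = Vmax/α (and Km,app = Km/α) with α = 1 + [I]/Ki.
α = Vmax/Vmax,app = 61.9/20.3 = 3.049.
Since α = 1 + [I]/Ki, [I]/Ki = 3.049 − 1 = 2.049 and Ki = 2.38/2.049 = 1.16 µM.

1.16 µM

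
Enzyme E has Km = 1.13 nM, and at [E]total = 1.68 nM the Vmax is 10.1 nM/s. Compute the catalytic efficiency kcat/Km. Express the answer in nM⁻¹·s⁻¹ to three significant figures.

5.32 nM⁻¹·s⁻¹

kcat = Vmax/[E]total = 10.1/1.68 = 6.01 s⁻¹.
kcat/Km = 6.01/1.13 = 5.32 nM⁻¹·s⁻¹.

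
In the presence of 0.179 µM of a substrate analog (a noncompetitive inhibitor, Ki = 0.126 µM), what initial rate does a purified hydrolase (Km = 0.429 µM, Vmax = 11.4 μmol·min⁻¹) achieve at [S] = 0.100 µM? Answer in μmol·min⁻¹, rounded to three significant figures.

0.890 μmol·min⁻¹

With α = 1 + [I]/Ki = 1 + 0.179/0.126 = 2.421, the noncompetitive rate law is v = (Vmax/α)·[S] / (Km + [S]).
v = (11.4/2.421)×0.100 / (0.429 + 0.100) = 0.4710/0.5290 = 0.890 μmol·min⁻¹.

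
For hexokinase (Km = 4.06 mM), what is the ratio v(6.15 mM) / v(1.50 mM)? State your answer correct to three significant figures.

The fractional saturations are [S]/(Km+[S]) = 1.50/5.560 = 0.2698 and 6.15/10.21 = 0.6024.
v₂/v₁ is just their ratio: 0.6024/0.2698 = 2.23.

2.23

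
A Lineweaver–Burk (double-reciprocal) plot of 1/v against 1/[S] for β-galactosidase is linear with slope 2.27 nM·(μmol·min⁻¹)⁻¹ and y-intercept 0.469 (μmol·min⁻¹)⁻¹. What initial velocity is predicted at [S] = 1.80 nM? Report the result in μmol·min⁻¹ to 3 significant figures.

0.578 μmol·min⁻¹

The y-intercept is 1/Vmax, so Vmax = 1/0.469 = 2.13 μmol·min⁻¹.
The slope is Km/Vmax, so Km = 2.27 × 2.13 = 4.84 nM.
Then v = 2.13 × 1.80/(4.84 + 1.80) = 0.578 μmol·min⁻¹.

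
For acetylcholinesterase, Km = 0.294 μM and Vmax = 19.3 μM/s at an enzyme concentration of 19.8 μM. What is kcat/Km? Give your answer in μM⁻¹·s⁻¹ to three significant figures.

3.32 μM⁻¹·s⁻¹

kcat = Vmax/[E]total = 19.3/19.8 = 0.975 s⁻¹.
kcat/Km = 0.975/0.294 = 3.32 μM⁻¹·s⁻¹.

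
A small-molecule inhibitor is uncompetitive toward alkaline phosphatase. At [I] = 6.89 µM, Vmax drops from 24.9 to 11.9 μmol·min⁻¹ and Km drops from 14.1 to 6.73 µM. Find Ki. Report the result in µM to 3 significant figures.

Uncompetitive: Vmax,app = Vmax/α (and Km,app = Km/α) with α = 1 + [I]/Ki.
α = Vmax/Vmax,app = 24.9/11.9 = 2.092.
Ki = [I]/(α − 1) = 6.89/1.092 = 6.31 µM.

6.31 µM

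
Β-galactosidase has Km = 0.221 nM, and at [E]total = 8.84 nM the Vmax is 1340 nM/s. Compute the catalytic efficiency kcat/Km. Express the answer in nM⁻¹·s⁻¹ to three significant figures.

kcat = Vmax/[E]total = 1340/8.84 = 152 s⁻¹.
kcat/Km = 152/0.221 = 686 nM⁻¹·s⁻¹.

686 nM⁻¹·s⁻¹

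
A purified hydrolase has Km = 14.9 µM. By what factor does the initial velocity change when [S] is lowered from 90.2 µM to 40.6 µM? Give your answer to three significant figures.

Since Vmax cancels, v₂/v₁ = [S]₂(Km+[S]₁) / [S]₁(Km+[S]₂).
= 40.6×(14.9+90.2) / (90.2×(14.9+40.6)) = 4267/5006 = 0.852.

0.852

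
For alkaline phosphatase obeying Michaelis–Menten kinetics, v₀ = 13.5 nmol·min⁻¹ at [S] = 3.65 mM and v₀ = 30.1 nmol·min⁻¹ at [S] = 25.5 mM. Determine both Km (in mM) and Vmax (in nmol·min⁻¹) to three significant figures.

From v = Vmax[S]/(Km+[S]), each point gives Vmax = v(Km+[S])/[S].
Equating: 13.5(Km+3.65)/3.65 = 30.1(Km+25.5)/25.5.
3.699·Km + 13.5 = 1.180·Km + 30.1, so (3.699 − 1.180)·Km = 30.1 − 13.5.
Km = 16.60/2.518 = 6.59 mM; then Vmax = 13.5(6.59+3.65)/3.65 = 37.9 nmol·min⁻¹.

Km = 6.59 mM; Vmax = 37.9 nmol·min⁻¹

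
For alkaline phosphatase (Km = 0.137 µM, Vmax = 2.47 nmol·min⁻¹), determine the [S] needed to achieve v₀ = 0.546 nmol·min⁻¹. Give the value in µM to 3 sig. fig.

0.0389 µM

The required fractional saturation is v/Vmax = 0.546/2.47 = 0.2211.
Then [S]/(Km+[S]) = 0.2211 ⇒ [S] = 0.137 × 0.2211/(1 − 0.2211) = 0.0389 µM.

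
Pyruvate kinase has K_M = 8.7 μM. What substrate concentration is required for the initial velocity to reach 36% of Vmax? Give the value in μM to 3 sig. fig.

v/Vmax = [S]/(Km+[S]) = 0.36, so [S] = Km·0.36/(1 − 0.36) = 8.7 × 0.5625.
[S] = 4.89 μM.

4.89 μM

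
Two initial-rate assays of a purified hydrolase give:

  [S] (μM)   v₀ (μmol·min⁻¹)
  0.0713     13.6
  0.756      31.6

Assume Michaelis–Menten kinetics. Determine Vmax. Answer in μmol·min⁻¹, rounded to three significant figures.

36.7 μmol·min⁻¹

In reciprocal form, 1/v = (Km/Vmax)·(1/[S]) + 1/Vmax. The two points give (1/[S], 1/v) = (14.03, 0.07353) and (1.323, 0.03165).
Slope = (0.07353 − 0.03165)/(14.03 − 1.323) = 0.003297; intercept = 0.07353 − 0.003297×14.03 = 0.02728.
Vmax = 1/intercept = 36.7 μmol·min⁻¹; Km = slope × Vmax = 0.003297 × 36.7 = 0.121 μM.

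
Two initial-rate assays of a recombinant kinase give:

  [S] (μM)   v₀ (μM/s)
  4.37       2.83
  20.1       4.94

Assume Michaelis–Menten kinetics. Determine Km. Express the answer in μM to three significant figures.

5.25 μM

From v = Vmax[S]/(Km+[S]), each point gives Vmax = v(Km+[S])/[S].
Equating: 2.83(Km+4.37)/4.37 = 4.94(Km+20.1)/20.1.
0.6476·Km + 2.83 = 0.2458·Km + 4.94, so (0.6476 − 0.2458)·Km = 4.94 − 2.83.
Km = 2.110/0.4018 = 5.25 μM; then Vmax = 2.83(5.25+4.37)/4.37 = 6.23 μM/s.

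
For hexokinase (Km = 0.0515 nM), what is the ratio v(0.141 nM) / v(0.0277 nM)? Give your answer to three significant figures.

Since Vmax cancels, v₂/v₁ = [S]₂(Km+[S]₁) / [S]₁(Km+[S]₂).
= 0.141×(0.0515+0.0277) / (0.0277×(0.0515+0.141)) = 0.01117/0.005332 = 2.09.

2.09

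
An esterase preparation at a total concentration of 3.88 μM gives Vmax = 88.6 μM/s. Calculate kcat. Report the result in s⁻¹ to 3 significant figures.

22.8 s⁻¹

kcat = Vmax/[E]total = 88.6 μM/s / 3.88 μM = 22.8 s⁻¹.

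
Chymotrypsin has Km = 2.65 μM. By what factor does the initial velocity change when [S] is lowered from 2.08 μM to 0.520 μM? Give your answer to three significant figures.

The fractional saturations are [S]/(Km+[S]) = 2.08/4.730 = 0.4397 and 0.520/3.170 = 0.1640.
v₂/v₁ is just their ratio: 0.1640/0.4397 = 0.373.

0.373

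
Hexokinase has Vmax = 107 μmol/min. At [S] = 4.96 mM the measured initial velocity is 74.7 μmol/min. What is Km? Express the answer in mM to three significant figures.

2.14 mM

v/Vmax = 74.7/107 = 0.6981 = [S]/(Km+[S]).
So Km + [S] = [S]/0.6981 = 7.105 mM, giving Km = 7.105 − 4.96 = 2.14 mM.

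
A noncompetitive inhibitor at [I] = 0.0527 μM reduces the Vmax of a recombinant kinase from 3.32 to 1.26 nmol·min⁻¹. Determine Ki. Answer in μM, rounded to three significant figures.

0.0322 μM

Noncompetitive: Vmax,app = Vmax/α with α = 1 + [I]/Ki.
α = Vmax/Vmax,app = 3.32/1.26 = 2.635.
Since α = 1 + [I]/Ki, [I]/Ki = 2.635 − 1 = 1.635 and Ki = 0.0527/1.635 = 0.0322 μM.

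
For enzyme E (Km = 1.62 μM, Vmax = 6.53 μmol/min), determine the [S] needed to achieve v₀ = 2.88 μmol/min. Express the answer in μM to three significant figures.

The required fractional saturation is v/Vmax = 2.88/6.53 = 0.4410.
Then [S]/(Km+[S]) = 0.4410 ⇒ [S] = 1.62 × 0.4410/(1 − 0.4410) = 1.28 μM.

1.28 μM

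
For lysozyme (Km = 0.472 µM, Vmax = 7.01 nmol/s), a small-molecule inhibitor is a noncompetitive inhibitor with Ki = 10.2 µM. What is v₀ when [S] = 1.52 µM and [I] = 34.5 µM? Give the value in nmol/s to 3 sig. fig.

With α = 1 + [I]/Ki = 1 + 34.5/10.2 = 4.382, the noncompetitive rate law is v = (Vmax/α)·[S] / (Km + [S]).
v = (7.01/4.382)×1.52 / (0.472 + 1.52) = 2.431/1.992 = 1.22 nmol/s.

1.22 nmol/s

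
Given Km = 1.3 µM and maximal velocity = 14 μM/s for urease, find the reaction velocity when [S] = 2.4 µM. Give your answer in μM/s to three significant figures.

9.08 μM/s

[S]/(Km+[S]) = 2.4/3.700 = 0.6486, the fractional saturation.
v = 0.6486 × Vmax = 0.6486 × 14 = 9.08 μM/s.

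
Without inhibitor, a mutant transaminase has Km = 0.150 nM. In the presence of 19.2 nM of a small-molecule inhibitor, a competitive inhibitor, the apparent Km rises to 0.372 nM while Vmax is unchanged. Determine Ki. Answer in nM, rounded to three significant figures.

Competitive: Km,app = α·Km with α = 1 + [I]/Ki.
α = Km,app/Km = 0.372/0.150 = 2.480.
Ki = [I]/(α − 1) = 19.2/1.480 = 13.0 nM.

13.0 nM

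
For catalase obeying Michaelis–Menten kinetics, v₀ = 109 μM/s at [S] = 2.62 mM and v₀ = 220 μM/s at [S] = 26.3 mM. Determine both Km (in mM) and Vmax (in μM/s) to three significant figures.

Km = 3.34 mM; Vmax = 248 μM/s

In reciprocal form, 1/v = (Km/Vmax)·(1/[S]) + 1/Vmax. The two points give (1/[S], 1/v) = (0.3817, 0.009174) and (0.03802, 0.004545).
Slope = (0.009174 − 0.004545)/(0.3817 − 0.03802) = 0.01347; intercept = 0.009174 − 0.01347×0.3817 = 0.004033.
Vmax = 1/intercept = 248 μM/s; Km = slope × Vmax = 0.01347 × 248 = 3.34 mM.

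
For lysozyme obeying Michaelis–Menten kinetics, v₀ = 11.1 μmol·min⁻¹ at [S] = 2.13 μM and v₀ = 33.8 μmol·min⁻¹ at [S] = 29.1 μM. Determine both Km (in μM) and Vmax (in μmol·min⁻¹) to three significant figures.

In reciprocal form, 1/v = (Km/Vmax)·(1/[S]) + 1/Vmax. The two points give (1/[S], 1/v) = (0.4695, 0.09009) and (0.03436, 0.02959).
Slope = (0.09009 − 0.02959)/(0.4695 − 0.03436) = 0.1391; intercept = 0.09009 − 0.1391×0.4695 = 0.02481.
Vmax = 1/intercept = 40.3 μmol·min⁻¹; Km = slope × Vmax = 0.1391 × 40.3 = 5.61 μM.

Km = 5.61 μM; Vmax = 40.3 μmol·min⁻¹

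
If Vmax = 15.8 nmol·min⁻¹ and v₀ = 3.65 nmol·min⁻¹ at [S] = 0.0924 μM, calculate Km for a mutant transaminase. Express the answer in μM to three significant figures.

v/Vmax = 3.65/15.8 = 0.2310 = [S]/(Km+[S]).
So Km + [S] = [S]/0.2310 = 0.4000 μM, giving Km = 0.4000 − 0.0924 = 0.308 μM.

0.308 μM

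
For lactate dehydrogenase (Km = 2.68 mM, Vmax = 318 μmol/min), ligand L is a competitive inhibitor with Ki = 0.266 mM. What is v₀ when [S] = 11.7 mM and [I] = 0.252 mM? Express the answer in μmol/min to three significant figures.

220 μmol/min

α = 1 + [I]/Ki = 1 + 0.252/0.266 = 1.947.
For a competitive inhibitor, Vmax is unchanged and the apparent Km becomes α·Km: Km,app = 5.22 mM, Vmax,app = 318 μmol/min.
v = Vmax,app·[S]/(Km,app + [S]) = 318 × 11.7/(5.22 + 11.7) = 220 μmol/min.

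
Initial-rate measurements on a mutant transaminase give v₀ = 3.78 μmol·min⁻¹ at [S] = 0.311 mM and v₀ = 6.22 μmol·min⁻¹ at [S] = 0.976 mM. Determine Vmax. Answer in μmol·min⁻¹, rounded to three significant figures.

8.91 μmol·min⁻¹

From v = Vmax[S]/(Km+[S]), each point gives Vmax = v(Km+[S])/[S].
Equating: 3.78(Km+0.311)/0.311 = 6.22(Km+0.976)/0.976.
12.15·Km + 3.78 = 6.373·Km + 6.22, so (12.15 − 6.373)·Km = 6.22 − 3.78.
Km = 2.440/5.781 = 0.422 mM; then Vmax = 3.78(0.422+0.311)/0.311 = 8.91 μmol·min⁻¹.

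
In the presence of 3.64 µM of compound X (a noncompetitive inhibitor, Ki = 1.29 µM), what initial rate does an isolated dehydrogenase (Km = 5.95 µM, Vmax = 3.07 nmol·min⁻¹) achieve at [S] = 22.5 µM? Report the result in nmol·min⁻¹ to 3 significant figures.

With α = 1 + [I]/Ki = 1 + 3.64/1.29 = 3.822, the noncompetitive rate law is v = (Vmax/α)·[S] / (Km + [S]).
v = (3.07/3.822)×22.5 / (5.95 + 22.5) = 18.07/28.45 = 0.635 nmol·min⁻¹.

0.635 nmol·min⁻¹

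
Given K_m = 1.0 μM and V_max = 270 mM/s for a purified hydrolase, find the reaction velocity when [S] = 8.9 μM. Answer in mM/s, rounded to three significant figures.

243 mM/s

[S]/(Km+[S]) = 8.9/9.900 = 0.8990, the fractional saturation.
v = 0.8990 × Vmax = 0.8990 × 270 = 243 mM/s.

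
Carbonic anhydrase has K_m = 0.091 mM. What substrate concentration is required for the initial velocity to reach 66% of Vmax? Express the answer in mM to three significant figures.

0.177 mM

v/Vmax = [S]/(Km+[S]) = 0.66, so [S] = Km·0.66/(1 − 0.66) = 0.091 × 1.941.
[S] = 0.177 mM.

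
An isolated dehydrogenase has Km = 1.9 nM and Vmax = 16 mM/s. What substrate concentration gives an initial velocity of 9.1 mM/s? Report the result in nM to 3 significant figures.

The required fractional saturation is v/Vmax = 9.1/16 = 0.5688.
Then [S]/(Km+[S]) = 0.5688 ⇒ [S] = 1.9 × 0.5688/(1 − 0.5688) = 2.51 nM.

2.51 nM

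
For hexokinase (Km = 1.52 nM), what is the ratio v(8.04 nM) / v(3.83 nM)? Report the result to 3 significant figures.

1.17

Since Vmax cancels, v₂/v₁ = [S]₂(Km+[S]₁) / [S]₁(Km+[S]₂).
= 8.04×(1.52+3.83) / (3.83×(1.52+8.04)) = 43.01/36.61 = 1.17.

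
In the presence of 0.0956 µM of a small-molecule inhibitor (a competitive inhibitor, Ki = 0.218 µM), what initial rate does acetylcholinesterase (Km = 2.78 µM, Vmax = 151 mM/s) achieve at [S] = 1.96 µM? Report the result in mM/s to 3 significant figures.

α = 1 + [I]/Ki = 1 + 0.0956/0.218 = 1.439.
For a competitive inhibitor, Vmax is unchanged and the apparent Km becomes α·Km: Km,app = 4.00 µM, Vmax,app = 151 mM/s.
v = Vmax,app·[S]/(Km,app + [S]) = 151 × 1.96/(4.00 + 1.96) = 49.7 mM/s.

49.7 mM/s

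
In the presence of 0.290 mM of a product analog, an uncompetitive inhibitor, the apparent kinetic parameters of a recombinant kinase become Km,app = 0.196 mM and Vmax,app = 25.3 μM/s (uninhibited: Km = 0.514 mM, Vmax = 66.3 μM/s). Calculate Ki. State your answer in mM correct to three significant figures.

0.179 mM

Uncompetitive: Vmax,app = Vmax/α (and Km,app = Km/α) with α = 1 + [I]/Ki.
α = Vmax/Vmax,app = 66.3/25.3 = 2.621.
Since α = 1 + [I]/Ki, [I]/Ki = 2.621 − 1 = 1.621 and Ki = 0.290/1.621 = 0.179 mM.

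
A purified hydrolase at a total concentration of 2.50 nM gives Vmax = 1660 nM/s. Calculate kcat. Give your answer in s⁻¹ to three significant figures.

664 s⁻¹

kcat = Vmax/[E]total = 1660 nM/s / 2.50 nM = 664 s⁻¹.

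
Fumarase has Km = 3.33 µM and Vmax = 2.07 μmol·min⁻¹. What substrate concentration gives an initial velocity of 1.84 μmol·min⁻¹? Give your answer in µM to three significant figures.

26.6 µM

The required fractional saturation is v/Vmax = 1.84/2.07 = 0.8889.
Then [S]/(Km+[S]) = 0.8889 ⇒ [S] = 3.33 × 0.8889/(1 − 0.8889) = 26.6 µM.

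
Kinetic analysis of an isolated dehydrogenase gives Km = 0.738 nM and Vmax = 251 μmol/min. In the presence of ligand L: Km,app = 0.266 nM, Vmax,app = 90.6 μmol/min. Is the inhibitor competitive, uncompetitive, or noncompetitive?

Both Km and Vmax decrease by the same factor (~2.77-fold) — characteristic of uncompetitive inhibition.

uncompetitive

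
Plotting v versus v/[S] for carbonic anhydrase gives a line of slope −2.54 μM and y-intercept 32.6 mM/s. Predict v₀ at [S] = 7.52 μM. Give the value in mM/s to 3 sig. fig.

24.4 mM/s

In the Eadie–Hofstee form v = Vmax − Km·(v/[S]), the slope is −Km and the intercept is Vmax, so Km = 2.54 μM and Vmax = 32.6 mM/s.
v = 32.6 × 7.52/(2.54 + 7.52) = 24.4 mM/s.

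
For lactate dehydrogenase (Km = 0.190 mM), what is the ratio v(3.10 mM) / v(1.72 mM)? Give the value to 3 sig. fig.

Since Vmax cancels, v₂/v₁ = [S]₂(Km+[S]₁) / [S]₁(Km+[S]₂).
= 3.10×(0.190+1.72) / (1.72×(0.190+3.10)) = 5.921/5.659 = 1.05.

1.05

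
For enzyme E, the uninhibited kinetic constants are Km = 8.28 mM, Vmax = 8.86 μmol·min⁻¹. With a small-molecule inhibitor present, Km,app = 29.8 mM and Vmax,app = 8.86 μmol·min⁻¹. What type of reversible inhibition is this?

competitive

Km increases (8.28 → 29.8 mM) while Vmax is unchanged — the hallmark of competitive inhibition.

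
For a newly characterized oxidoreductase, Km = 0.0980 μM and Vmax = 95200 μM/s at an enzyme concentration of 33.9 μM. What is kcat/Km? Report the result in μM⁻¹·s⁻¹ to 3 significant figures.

28700 μM⁻¹·s⁻¹

kcat = Vmax/[E]total = 95200/33.9 = 2810 s⁻¹.
kcat/Km = 2810/0.0980 = 28700 μM⁻¹·s⁻¹.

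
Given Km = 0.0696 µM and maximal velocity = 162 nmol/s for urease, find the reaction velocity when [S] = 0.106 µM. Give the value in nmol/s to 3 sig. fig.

97.8 nmol/s

[S]/(Km+[S]) = 0.106/0.1756 = 0.6036, the fractional saturation.
v = 0.6036 × Vmax = 0.6036 × 162 = 97.8 nmol/s.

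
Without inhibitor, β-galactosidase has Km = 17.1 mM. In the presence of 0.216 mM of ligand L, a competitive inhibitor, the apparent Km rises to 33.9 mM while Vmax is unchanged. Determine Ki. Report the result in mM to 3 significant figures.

0.220 mM

Competitive: Km,app = α·Km with α = 1 + [I]/Ki.
α = Km,app/Km = 33.9/17.1 = 1.982.
Since α = 1 + [I]/Ki, [I]/Ki = 1.982 − 1 = 0.9825 and Ki = 0.216/0.9825 = 0.220 mM.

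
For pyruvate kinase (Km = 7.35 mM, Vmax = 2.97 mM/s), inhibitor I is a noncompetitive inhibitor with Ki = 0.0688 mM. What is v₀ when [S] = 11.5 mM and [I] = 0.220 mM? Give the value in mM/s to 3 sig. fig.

α = 1 + [I]/Ki = 1 + 0.220/0.0688 = 4.198.
For a noncompetitive inhibitor, Vmax is reduced to Vmax/α while Km is unchanged: Km,app = 7.35 mM, Vmax,app = 0.708 mM/s.
v = Vmax,app·[S]/(Km,app + [S]) = 0.708 × 11.5/(7.35 + 11.5) = 0.432 mM/s.

0.432 mM/s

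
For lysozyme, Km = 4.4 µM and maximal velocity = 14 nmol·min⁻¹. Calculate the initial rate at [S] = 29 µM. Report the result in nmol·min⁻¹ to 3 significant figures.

[S]/(Km+[S]) = 29/33.40 = 0.8683, the fractional saturation.
v = 0.8683 × Vmax = 0.8683 × 14 = 12.2 nmol·min⁻¹.

12.2 nmol·min⁻¹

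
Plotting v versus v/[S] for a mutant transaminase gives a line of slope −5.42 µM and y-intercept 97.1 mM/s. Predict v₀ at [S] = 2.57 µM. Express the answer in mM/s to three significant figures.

In the Eadie–Hofstee form v = Vmax − Km·(v/[S]), the slope is −Km and the intercept is Vmax, so Km = 5.42 µM and Vmax = 97.1 mM/s.
v = 97.1 × 2.57/(5.42 + 2.57) = 31.2 mM/s.

31.2 mM/s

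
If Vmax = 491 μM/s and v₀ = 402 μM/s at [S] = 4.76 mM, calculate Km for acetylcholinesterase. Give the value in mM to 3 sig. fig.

1.05 mM

From v = Vmax[S]/(Km+[S]), Km = [S](Vmax − v)/v.
Km = 4.76 × (491 − 402) / 402 = 423.6/402 = 1.05 mM.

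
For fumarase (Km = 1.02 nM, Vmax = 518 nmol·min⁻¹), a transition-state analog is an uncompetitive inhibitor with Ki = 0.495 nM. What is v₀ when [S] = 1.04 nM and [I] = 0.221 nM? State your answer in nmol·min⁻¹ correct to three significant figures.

213 nmol·min⁻¹

α = 1 + [I]/Ki = 1 + 0.221/0.495 = 1.446.
For an uncompetitive inhibitor, both parameters are divided by α, giving Vmax/α and Km/α: Km,app = 0.705 nM, Vmax,app = 358 nmol·min⁻¹.
v = Vmax,app·[S]/(Km,app + [S]) = 358 × 1.04/(0.705 + 1.04) = 213 nmol·min⁻¹.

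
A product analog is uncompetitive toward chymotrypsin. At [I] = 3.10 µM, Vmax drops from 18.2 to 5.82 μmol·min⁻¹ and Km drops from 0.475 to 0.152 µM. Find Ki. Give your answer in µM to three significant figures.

Uncompetitive: Vmax,app = Vmax/α (and Km,app = Km/α) with α = 1 + [I]/Ki.
α = Vmax/Vmax,app = 18.2/5.82 = 3.127.
Since α = 1 + [I]/Ki, [I]/Ki = 3.127 − 1 = 2.127 and Ki = 3.10/2.127 = 1.46 µM.

1.46 µM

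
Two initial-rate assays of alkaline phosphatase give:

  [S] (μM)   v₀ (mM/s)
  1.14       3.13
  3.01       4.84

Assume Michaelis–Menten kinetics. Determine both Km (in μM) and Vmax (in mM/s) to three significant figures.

From v = Vmax[S]/(Km+[S]), each point gives Vmax = v(Km+[S])/[S].
Equating: 3.13(Km+1.14)/1.14 = 4.84(Km+3.01)/3.01.
2.746·Km + 3.13 = 1.608·Km + 4.84, so (2.746 − 1.608)·Km = 4.84 − 3.13.
Km = 1.710/1.138 = 1.50 μM; then Vmax = 3.13(1.50+1.14)/1.14 = 7.26 mM/s.

Km = 1.50 μM; Vmax = 7.26 mM/s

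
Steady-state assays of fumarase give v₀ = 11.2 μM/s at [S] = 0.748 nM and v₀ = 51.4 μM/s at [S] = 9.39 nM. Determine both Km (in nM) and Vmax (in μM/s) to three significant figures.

Km = 4.23 nM; Vmax = 74.6 μM/s

From v = Vmax[S]/(Km+[S]), each point gives Vmax = v(Km+[S])/[S].
Equating: 11.2(Km+0.748)/0.748 = 51.4(Km+9.39)/9.39.
14.97·Km + 11.2 = 5.474·Km + 51.4, so (14.97 − 5.474)·Km = 51.4 − 11.2.
Km = 40.20/9.499 = 4.23 nM; then Vmax = 11.2(4.23+0.748)/0.748 = 74.6 μM/s.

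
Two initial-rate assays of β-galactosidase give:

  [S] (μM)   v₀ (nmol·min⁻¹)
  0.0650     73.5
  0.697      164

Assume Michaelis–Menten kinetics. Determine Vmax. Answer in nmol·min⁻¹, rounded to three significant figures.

188 nmol·min⁻¹

From v = Vmax[S]/(Km+[S]), each point gives Vmax = v(Km+[S])/[S].
Equating: 73.5(Km+0.0650)/0.0650 = 164(Km+0.697)/0.697.
1131·Km + 73.5 = 235.3·Km + 164, so (1131 − 235.3)·Km = 164 − 73.5.
Km = 90.50/895.5 = 0.101 μM; then Vmax = 73.5(0.101+0.0650)/0.0650 = 188 nmol·min⁻¹.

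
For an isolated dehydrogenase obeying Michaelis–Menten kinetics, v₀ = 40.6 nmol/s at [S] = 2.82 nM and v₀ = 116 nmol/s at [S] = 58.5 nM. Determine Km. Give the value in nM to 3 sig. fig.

From v = Vmax[S]/(Km+[S]), each point gives Vmax = v(Km+[S])/[S].
Equating: 40.6(Km+2.82)/2.82 = 116(Km+58.5)/58.5.
14.40·Km + 40.6 = 1.983·Km + 116, so (14.40 − 1.983)·Km = 116 − 40.6.
Km = 75.40/12.41 = 6.07 nM; then Vmax = 40.6(6.07+2.82)/2.82 = 128 nmol/s.

6.07 nM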